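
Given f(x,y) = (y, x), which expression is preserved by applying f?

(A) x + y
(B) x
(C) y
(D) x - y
A

For f(x,y) = (y, x):
After applying f: x' = y, y' = x. So x' + y' = y + x = x + y.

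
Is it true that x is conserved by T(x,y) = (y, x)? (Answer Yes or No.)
No

Substitute T(x,y) = (y, x) into the expression and compare with the original.

Original: x
After applying T: (y) = y

This differs from the original x (difference: -x + y), so the expression is NOT invariant.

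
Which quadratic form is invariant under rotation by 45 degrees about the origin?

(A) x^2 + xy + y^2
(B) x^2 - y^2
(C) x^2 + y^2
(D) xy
C

Rotation by 45 degrees sends (x, y) to (sqrt(2)x/2 - sqrt(2)y/2, sqrt(2)x/2 + sqrt(2)y/2).
Substitute the transformed coordinates into each option and compare with the original:
(A) x^2 + xy + y^2  ->  (sqrt(2)x/2 - sqrt(2)y/2)^2 + (sqrt(2)x/2 - sqrt(2)y/2)(sqrt(2)x/2 + sqrt(2)y/2) + (sqrt(2)x/2 + sqrt(2)y/2)^2 = 3x^2/2 + y^2/2   [differs from x^2 + xy + y^2: not invariant]
(B) x^2 - y^2  ->  (sqrt(2)x/2 - sqrt(2)y/2)^2 - (sqrt(2)x/2 + sqrt(2)y/2)^2 = -2xy   [differs from x^2 - y^2: not invariant]
(C) x^2 + y^2  ->  (sqrt(2)x/2 - sqrt(2)y/2)^2 + (sqrt(2)x/2 + sqrt(2)y/2)^2 = x^2 + y^2   [equals x^2 + y^2: invariant]
(D) xy  ->  (sqrt(2)x/2 - sqrt(2)y/2)(sqrt(2)x/2 + sqrt(2)y/2) = x^2/2 - y^2/2   [differs from xy: not invariant]

Only option (C), x^2 + y^2, is unchanged by the transformation.
x^2 + y^2 is the squared distance from the origin, which rotations preserve.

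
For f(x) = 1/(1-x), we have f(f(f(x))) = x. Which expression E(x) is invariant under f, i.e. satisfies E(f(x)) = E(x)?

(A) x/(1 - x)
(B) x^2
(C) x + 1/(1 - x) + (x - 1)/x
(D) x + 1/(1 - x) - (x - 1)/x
C

Replace x by f(x) = 1/(1 - x) in each option and simplify. As a quick numerical cross-check, also compare E(3) with E(f(3)) = E(-1/2).

(A) x/(1 - x)  ->  (1/(1 - x))/(1 - (1/(1 - x))) = -1/x; check: E(3) = -3/2 but E(-1/2) = -1/3.   [not invariant]
(B) x^2  ->  (1/(1 - x))^2 = (x - 1)^(-2); check: E(3) = 9 but E(-1/2) = 1/4.   [not invariant]
(C) x + 1/(1 - x) + (x - 1)/x  ->  (1/(1 - x)) + 1/(1 - (1/(1 - x))) + ((1/(1 - x)) - 1)/(1/(1 - x)), which simplifies back to x + 1/(1 - x) + (x - 1)/x; check: E(3) = 19/6, E(-1/2) = 19/6.   [invariant]
(D) x + 1/(1 - x) - (x - 1)/x  ->  (1/(1 - x)) + 1/(1 - (1/(1 - x))) - ((1/(1 - x)) - 1)/(1/(1 - x)) = (x^2(1 - x) - x + (x - 1)^2)/(x(x - 1)); check: E(3) = 11/6 but E(-1/2) = -17/6.   [not invariant]

Only (C) is unchanged. Indeed f(f(x)) = 1/(1 - 1/(1-x)) = (1-x)/(-x) = (x-1)/x, so E(x) = x + f(x) + f(f(x)) is the sum over the whole 3-cycle; applying f just permutes the three terms cyclically (x -> f(x) -> f(f(x)) -> x), leaving the sum unchanged.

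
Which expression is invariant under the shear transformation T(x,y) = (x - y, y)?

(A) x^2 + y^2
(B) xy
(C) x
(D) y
D

Under the shear T(x,y) = (x - y, y):
Substitute the transformed coordinates into each option and compare with the original:
(A) x^2 + y^2  ->  (x - y)^2 + (y)^2 = x^2 - 2xy + 2y^2   [differs from x^2 + y^2: not invariant]
(B) xy  ->  (x - y)(y) = xy - y^2   [differs from xy: not invariant]
(C) x  ->  (x - y) = x - y   [differs from x: not invariant]
(D) y  ->  (y) = y   [equals y: invariant]

Only option (D), y, is unchanged by the transformation.
A horizontal shear moves points parallel to the x-axis, so the y-coordinate (and any function of y alone) is unchanged.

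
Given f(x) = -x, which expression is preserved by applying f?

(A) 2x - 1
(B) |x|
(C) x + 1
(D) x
B

For f(x) = -x:
Applying f replaces x by -x. Since |-x| = |x|, the absolute value is unchanged by f, whereas x -> -x, 2x - 1 -> -2x - 1 and x + 1 -> -x + 1 all change.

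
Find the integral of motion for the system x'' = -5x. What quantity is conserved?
E = (x')^2 + 5x^2

Multiply the equation by x':
x' * x'' = -5x * x'
The left side is d/dt[(x')^2/2] and the right side is d/dt[-5x^2/2], so
d/dt[(x')^2/2 + 5x^2/2] = 0, i.e. (x')^2/2 + 5x^2/2 = constant.
Multiplying by 2, the integral of motion is E = (x')^2 + 5x^2.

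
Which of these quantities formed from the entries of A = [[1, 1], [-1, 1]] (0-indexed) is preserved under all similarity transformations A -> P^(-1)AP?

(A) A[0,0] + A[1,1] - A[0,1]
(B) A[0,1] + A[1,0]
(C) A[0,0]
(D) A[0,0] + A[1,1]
D

A[0,0] + A[1,1] is the trace of A. By the cyclic property of the trace, tr(P^(-1)AP) = tr(APP^(-1)) = tr(A), so it is the same for every matrix similar to A.

The other combinations are not similarity invariants. For example, take P = [[1, 1], [0, 1]] (det P = 1), so P^(-1) = [[1, -1], [0, 1]] and
B = P^(-1)AP = [[2, 2], [-1, 0]].
Evaluating each option on A and on B:
(A) A[0,0] + A[1,1] - A[0,1]: 1 for A, 0 for B -> changes
(B) A[0,1] + A[1,0]: 0 for A, 1 for B -> changes
(C) A[0,0]: 1 for A, 2 for B -> changes
(D) A[0,0] + A[1,1]: 2 for A, 2 for B -> unchanged

Only (D) A[0,0] + A[1,1] = 2 survives (and it does so for every P, not just this one), so it is the invariant.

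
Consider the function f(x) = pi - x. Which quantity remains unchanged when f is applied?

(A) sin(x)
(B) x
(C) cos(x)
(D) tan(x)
A

For f(x) = pi - x:
sin(pi - x) = sin(x), so sine is invariant under this transformation.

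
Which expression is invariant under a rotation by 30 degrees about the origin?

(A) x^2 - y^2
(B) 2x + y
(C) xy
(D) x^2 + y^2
D

A rotation by 30 degrees sends (x, y) to (sqrt(3)x/2 - y/2, x/2 + sqrt(3)y/2).
Substitute the transformed coordinates into each option and compare with the original:
(A) x^2 - y^2  ->  (sqrt(3)x/2 - y/2)^2 - (x/2 + sqrt(3)y/2)^2 = x^2/2 - sqrt(3)xy - y^2/2   [differs from x^2 - y^2: not invariant]
(B) 2x + y  ->  2(sqrt(3)x/2 - y/2) + (x/2 + sqrt(3)y/2) = x/2 + sqrt(3)x - y + sqrt(3)y/2   [differs from 2x + y: not invariant]
(C) xy  ->  (sqrt(3)x/2 - y/2)(x/2 + sqrt(3)y/2) = sqrt(3)x^2/4 + xy/2 - sqrt(3)y^2/4   [differs from xy: not invariant]
(D) x^2 + y^2  ->  (sqrt(3)x/2 - y/2)^2 + (x/2 + sqrt(3)y/2)^2 = x^2 + y^2   [equals x^2 + y^2: invariant]

Only option (D), x^2 + y^2, is unchanged by the transformation.
Geometrically, x^2 + y^2 is the squared distance from the origin, which every rotation about the origin preserves.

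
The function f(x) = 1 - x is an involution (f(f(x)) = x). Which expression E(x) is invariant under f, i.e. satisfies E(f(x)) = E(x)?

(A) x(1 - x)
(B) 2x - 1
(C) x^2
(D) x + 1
A

Replace x by f(x) = 1 - x in each option and simplify. As a quick numerical cross-check, also compare E(5) with E(f(5)) = E(-4).

(A) x(1 - x)  ->  (1 - x)(1 - (1 - x)), which simplifies back to x(1 - x); check: E(5) = -20, E(-4) = -20.   [invariant]
(B) 2x - 1  ->  2(1 - x) - 1 = 1 - 2x; check: E(5) = 9 but E(-4) = -9.   [not invariant]
(C) x^2  ->  (1 - x)^2 = (x - 1)^2; check: E(5) = 25 but E(-4) = 16.   [not invariant]
(D) x + 1  ->  (1 - x) + 1 = 2 - x; check: E(5) = 6 but E(-4) = -3.   [not invariant]

Only (A) is unchanged. E is symmetric under swapping x with f(x) = 1 - x, which is exactly what an involution does.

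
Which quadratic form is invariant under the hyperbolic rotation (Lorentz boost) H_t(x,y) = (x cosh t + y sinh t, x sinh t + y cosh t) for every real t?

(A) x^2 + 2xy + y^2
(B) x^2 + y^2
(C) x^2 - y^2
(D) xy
C

Write x' = x cosh t + y sinh t, y' = x sinh t + y cosh t and substitute into each option:
(A) x^2 + 2xy + y^2: (x' + y')^2 with x' + y' = (x + y)(cosh t + sinh t) = (x + y)e^t, so it becomes (x + y)^2 e^(2t)   [not invariant for t != 0]
(B) x^2 + y^2: (x cosh t + y sinh t)^2 + (x sinh t + y cosh t)^2 = (x^2 + y^2)(cosh^2 t + sinh^2 t) + 4xy sinh t cosh t = (x^2 + y^2) cosh 2t + 2xy sinh 2t   [not invariant for t != 0]
(C) x^2 - y^2: (x cosh t + y sinh t)^2 - (x sinh t + y cosh t)^2 = x^2(cosh^2 t - sinh^2 t) + 2xy(cosh t sinh t - sinh t cosh t) + y^2(sinh^2 t - cosh^2 t) = x^2 - y^2   [invariant, using cosh^2 t - sinh^2 t = 1]
(D) xy: (x cosh t + y sinh t)(x sinh t + y cosh t) = xy(cosh^2 t + sinh^2 t) + (x^2 + y^2) sinh t cosh t = xy cosh 2t + (x^2 + y^2)(sinh 2t)/2   [not invariant for t != 0]

Only (C) x^2 - y^2 is unchanged; it is the Minkowski form preserved by Lorentz boosts, just as x^2 + y^2 is preserved by ordinary rotations.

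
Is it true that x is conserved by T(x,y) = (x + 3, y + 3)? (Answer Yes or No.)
No

Substitute T(x,y) = (x + 3, y + 3) into the expression and compare with the original.

Original: x
After applying T: (x + 3) = x + 3

This differs from the original x (difference: 3), so the expression is NOT invariant.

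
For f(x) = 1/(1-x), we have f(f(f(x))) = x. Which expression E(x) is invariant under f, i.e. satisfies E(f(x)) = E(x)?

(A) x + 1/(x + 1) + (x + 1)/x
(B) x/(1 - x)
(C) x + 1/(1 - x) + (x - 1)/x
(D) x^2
C

Replace x by f(x) = 1/(1 - x) in each option and simplify. As a quick numerical cross-check, also compare E(5) with E(f(5)) = E(-1/4).

(A) x + 1/(x + 1) + (x + 1)/x  ->  (1/(1 - x)) + 1/((1/(1 - x)) + 1) + ((1/(1 - x)) + 1)/(1/(1 - x)) = (-x^3 + 6x^2 - 11x + 7)/(x^2 - 3x + 2); check: E(5) = 191/30 but E(-1/4) = -23/12.   [not invariant]
(B) x/(1 - x)  ->  (1/(1 - x))/(1 - (1/(1 - x))) = -1/x; check: E(5) = -5/4 but E(-1/4) = -1/5.   [not invariant]
(C) x + 1/(1 - x) + (x - 1)/x  ->  (1/(1 - x)) + 1/(1 - (1/(1 - x))) + ((1/(1 - x)) - 1)/(1/(1 - x)), which simplifies back to x + 1/(1 - x) + (x - 1)/x; check: E(5) = 111/20, E(-1/4) = 111/20.   [invariant]
(D) x^2  ->  (1/(1 - x))^2 = (x - 1)^(-2); check: E(5) = 25 but E(-1/4) = 1/16.   [not invariant]

Only (C) is unchanged. Indeed f(f(x)) = 1/(1 - 1/(1-x)) = (1-x)/(-x) = (x-1)/x, so E(x) = x + f(x) + f(f(x)) is the sum over the whole 3-cycle; applying f just permutes the three terms cyclically (x -> f(x) -> f(f(x)) -> x), leaving the sum unchanged.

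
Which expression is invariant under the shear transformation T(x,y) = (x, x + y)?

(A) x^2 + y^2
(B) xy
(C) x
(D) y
C

Under the shear T(x,y) = (x, x + y):
Substitute the transformed coordinates into each option and compare with the original:
(A) x^2 + y^2  ->  (x)^2 + (x + y)^2 = 2x^2 + 2xy + y^2   [differs from x^2 + y^2: not invariant]
(B) xy  ->  (x)(x + y) = x^2 + xy   [differs from xy: not invariant]
(C) x  ->  (x) = x   [equals x: invariant]
(D) y  ->  (x + y) = x + y   [differs from y: not invariant]

Only option (C), x, is unchanged by the transformation.
A vertical shear moves points parallel to the y-axis, so the x-coordinate (and any function of x alone) is unchanged.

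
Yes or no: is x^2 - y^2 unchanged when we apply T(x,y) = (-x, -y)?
Yes

Substitute T(x,y) = (-x, -y) into the expression and compare with the original.

Original: x^2 - y^2
After applying T: (-x)^2 - (-y)^2 = x^2 - y^2

This is identical to the original x^2 - y^2, so the expression is invariant.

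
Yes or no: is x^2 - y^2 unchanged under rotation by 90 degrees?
No

Applying rotation by 90 degrees: x' = x*cos(90 degrees) - y*sin(90 degrees) = -y, y' = x*sin(90 degrees) + y*cos(90 degrees) = x

Substituting into x^2 - y^2:
(-y)^2 - (x)^2
= -x^2 + y^2

This differs from the original expression x^2 - y^2, so it is NOT invariant.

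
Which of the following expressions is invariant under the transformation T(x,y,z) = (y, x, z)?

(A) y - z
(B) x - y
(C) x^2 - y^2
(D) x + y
D

Apply T(x,y,z) = (y, x, z) to each option, i.e. replace (x, y, z) by the transformed coordinates.
Substitute the transformed coordinates into each option and compare with the original:
(A) y - z  ->  (x) - (z) = x - z   [differs from y - z: not invariant]
(B) x - y  ->  (y) - (x) = -x + y   [differs from x - y: not invariant]
(C) x^2 - y^2  ->  (y)^2 - (x)^2 = -x^2 + y^2   [differs from x^2 - y^2: not invariant]
(D) x + y  ->  (y) + (x) = x + y   [equals x + y: invariant]

Only option (D), x + y, is unchanged by the transformation.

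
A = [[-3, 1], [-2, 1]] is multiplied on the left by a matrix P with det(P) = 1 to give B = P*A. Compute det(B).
-1

By the multiplicative property of determinants, det(B) = det(P*A) = det(P) * det(A) = det(A),
so the determinant is invariant under multiplication by any determinant-1 matrix; we just need det(A).

det(A) = (-3)(1) - (1)(-2) = -3 - (-2) = -1

Therefore det(B) = 1 * (-1) = -1.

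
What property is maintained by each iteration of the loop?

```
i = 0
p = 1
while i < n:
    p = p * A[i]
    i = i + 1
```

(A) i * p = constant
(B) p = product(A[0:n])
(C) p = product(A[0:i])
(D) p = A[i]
C

A loop invariant must hold before the first iteration and be re-established by every execution of the body.

(C) p = product(A[0:i]): Initially i = 0 and p = 1 = product of the empty slice A[0:0]. If p = product(A[0:i]) holds at the top of an iteration, the body sets p to product(A[0:i]) * A[i] = product(A[0:i+1]) and then i to i+1, so the property is restored. At exit i = n, giving p = product(A[0:n]).

The other options fail:
(A) i * p = constant: initially i * p = 0, but after one iteration it is 1 * A[0], which is nonzero in general.
(B) p = product(A[0:n]): false before the loop (p = 1, not the full product) -- it only becomes true at exit.
(D) p = A[i]: after the first iteration p = A[0] but i = 1; in general p is a product of several elements, not a single one.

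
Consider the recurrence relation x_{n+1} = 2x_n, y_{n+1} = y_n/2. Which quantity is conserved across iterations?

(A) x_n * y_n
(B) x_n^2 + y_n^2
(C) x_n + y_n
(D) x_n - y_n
A

For the recurrence x_{n+1} = 2x_n, y_{n+1} = y_n/2:

x_{n+1} * y_{n+1} = (2x_n) * (y_n/2) = x_n * y_n
The product is conserved.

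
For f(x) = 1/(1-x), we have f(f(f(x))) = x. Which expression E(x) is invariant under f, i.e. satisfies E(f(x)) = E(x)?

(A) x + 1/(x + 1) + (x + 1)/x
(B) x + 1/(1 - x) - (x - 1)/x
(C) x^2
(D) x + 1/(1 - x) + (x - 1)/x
D

Replace x by f(x) = 1/(1 - x) in each option and simplify. As a quick numerical cross-check, also compare E(5) with E(f(5)) = E(-1/4).

(A) x + 1/(x + 1) + (x + 1)/x  ->  (1/(1 - x)) + 1/((1/(1 - x)) + 1) + ((1/(1 - x)) + 1)/(1/(1 - x)) = (-x^3 + 6x^2 - 11x + 7)/(x^2 - 3x + 2); check: E(5) = 191/30 but E(-1/4) = -23/12.   [not invariant]
(B) x + 1/(1 - x) - (x - 1)/x  ->  (1/(1 - x)) + 1/(1 - (1/(1 - x))) - ((1/(1 - x)) - 1)/(1/(1 - x)) = (x^2(1 - x) - x + (x - 1)^2)/(x(x - 1)); check: E(5) = 79/20 but E(-1/4) = -89/20.   [not invariant]
(C) x^2  ->  (1/(1 - x))^2 = (x - 1)^(-2); check: E(5) = 25 but E(-1/4) = 1/16.   [not invariant]
(D) x + 1/(1 - x) + (x - 1)/x  ->  (1/(1 - x)) + 1/(1 - (1/(1 - x))) + ((1/(1 - x)) - 1)/(1/(1 - x)), which simplifies back to x + 1/(1 - x) + (x - 1)/x; check: E(5) = 111/20, E(-1/4) = 111/20.   [invariant]

Only (D) is unchanged. Indeed f(f(x)) = 1/(1 - 1/(1-x)) = (1-x)/(-x) = (x-1)/x, so E(x) = x + f(x) + f(f(x)) is the sum over the whole 3-cycle; applying f just permutes the three terms cyclically (x -> f(x) -> f(f(x)) -> x), leaving the sum unchanged.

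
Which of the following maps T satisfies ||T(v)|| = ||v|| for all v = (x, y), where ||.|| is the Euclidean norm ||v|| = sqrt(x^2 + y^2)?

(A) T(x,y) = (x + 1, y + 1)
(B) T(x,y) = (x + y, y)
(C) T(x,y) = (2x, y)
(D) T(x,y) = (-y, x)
D

A transformation preserves a norm if ||T(v)|| = ||v|| for every v; a single vector where the norm changes rules an option out.

(A) T(x,y) = (x + 1, y + 1): v = (1, 0) has norm sqrt((1)^2 + (0)^2) = 1, but T(v) = (2, 1) has norm sqrt(5) -- not preserved.
(B) T(x,y) = (x + y, y): v = (0, 1) has norm sqrt((0)^2 + (1)^2) = 1, but T(v) = (1, 1) has norm sqrt(2) -- not preserved.
(C) T(x,y) = (2x, y): v = (1, 0) has norm sqrt((1)^2 + (0)^2) = 1, but T(v) = (2, 0) has norm 2 -- not preserved.
(D) T(x,y) = (-y, x): preserves the norm -- it is an orthogonal map (a rotation/reflection), and (-y)^2 + (x)^2 simplifies to x^2 + y^2.

Therefore the answer is (D).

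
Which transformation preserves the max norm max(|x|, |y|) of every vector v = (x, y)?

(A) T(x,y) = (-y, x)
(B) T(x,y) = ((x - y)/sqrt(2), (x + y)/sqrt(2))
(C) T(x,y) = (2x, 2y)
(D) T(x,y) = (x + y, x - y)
A

A transformation preserves a norm if ||T(v)|| = ||v|| for every v; a single vector where the norm changes rules an option out.

(A) T(x,y) = (-y, x): preserves the norm -- it only permutes the coordinates and/or flips signs, which leaves max(|x|, |y|) unchanged.
(B) T(x,y) = ((x - y)/sqrt(2), (x + y)/sqrt(2)): v = (1, 0) has norm max(|1|, |0|) = 1, but T(v) = (sqrt(2)/2, sqrt(2)/2) has norm sqrt(2)/2 -- not preserved.
(C) T(x,y) = (2x, 2y): v = (1, 0) has norm max(|1|, |0|) = 1, but T(v) = (2, 0) has norm 2 -- not preserved.
(D) T(x,y) = (x + y, x - y): v = (1, 1) has norm max(|1|, |1|) = 1, but T(v) = (2, 0) has norm 2 -- not preserved.

Therefore the answer is (A).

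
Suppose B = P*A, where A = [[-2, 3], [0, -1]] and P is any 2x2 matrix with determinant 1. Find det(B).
2

By the multiplicative property of determinants, det(B) = det(P*A) = det(P) * det(A) = det(A),
so the determinant is invariant under multiplication by any determinant-1 matrix; we just need det(A).

det(A) = (-2)(-1) - (3)(0) = 2 - 0 = 2

Therefore det(B) = 1 * 2 = 2.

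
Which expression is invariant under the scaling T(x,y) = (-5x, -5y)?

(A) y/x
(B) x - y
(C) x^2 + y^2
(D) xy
A

Under the uniform scaling T(x,y) = (-5x, -5y):
Substitute the transformed coordinates into each option and compare with the original:
(A) y/x  ->  (-5y)/(-5x) = y/x   [equals y/x: invariant]
(B) x - y  ->  (-5x) - (-5y) = -5x + 5y   [differs from x - y: not invariant]
(C) x^2 + y^2  ->  (-5x)^2 + (-5y)^2 = 25x^2 + 25y^2   [differs from x^2 + y^2: not invariant]
(D) xy  ->  (-5x)(-5y) = 25xy   [differs from xy: not invariant]

Only option (A), y/x, is unchanged by the transformation.
The common factor -5 cancels in a ratio of coordinates, while sums, products and sums of squares pick up factors of -5 or 25.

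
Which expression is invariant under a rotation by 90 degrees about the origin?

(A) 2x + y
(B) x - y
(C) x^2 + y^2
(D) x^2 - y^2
C

A rotation by 90 degrees sends (x, y) to (-y, x).
Substitute the transformed coordinates into each option and compare with the original:
(A) 2x + y  ->  2(-y) + (x) = x - 2y   [differs from 2x + y: not invariant]
(B) x - y  ->  (-y) - (x) = -x - y   [differs from x - y: not invariant]
(C) x^2 + y^2  ->  (-y)^2 + (x)^2 = x^2 + y^2   [equals x^2 + y^2: invariant]
(D) x^2 - y^2  ->  (-y)^2 - (x)^2 = -x^2 + y^2   [differs from x^2 - y^2: not invariant]

Only option (C), x^2 + y^2, is unchanged by the transformation.
Geometrically, x^2 + y^2 is the squared distance from the origin, which every rotation about the origin preserves.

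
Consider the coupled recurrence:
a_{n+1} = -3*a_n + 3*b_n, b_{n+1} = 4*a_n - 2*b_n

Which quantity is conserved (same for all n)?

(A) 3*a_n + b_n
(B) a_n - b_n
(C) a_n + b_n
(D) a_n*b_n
C

Replace a_n by a_{n+1} = -3*a_n + 3*b_n and b_n by b_{n+1} = 4*a_n - 2*b_n in each option and simplify:
(A) 3*a_n + b_n  ->  3*(-3*a_n + 3*b_n) + (4*a_n - 2*b_n) = -5*a_n + 7*b_n   [not conserved]
(B) a_n - b_n  ->  (-3*a_n + 3*b_n) - (4*a_n - 2*b_n) = -7*a_n + 5*b_n   [not conserved]
(C) a_n + b_n  ->  (-3*a_n + 3*b_n) + (4*a_n - 2*b_n) = a_n + b_n   [conserved]
(D) a_n*b_n  ->  (-3*a_n + 3*b_n)*(4*a_n - 2*b_n) = -12*a_n^2 + 18*a_n*b_n - 6*b_n^2   [not conserved]

Only (C) a_n + b_n returns to itself after one step, so it is the conserved quantity.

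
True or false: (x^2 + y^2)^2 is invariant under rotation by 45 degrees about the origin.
True

Applying rotation by 45 degrees: x' = x*cos(45 degrees) - y*sin(45 degrees) = sqrt(2)x/2 - sqrt(2)y/2, y' = x*sin(45 degrees) + y*cos(45 degrees) = sqrt(2)x/2 + sqrt(2)y/2

Substituting into (x^2 + y^2)^2:
((sqrt(2)x/2 - sqrt(2)y/2)^2 + (sqrt(2)x/2 + sqrt(2)y/2)^2)^2
= x^4 + 2x^2y^2 + y^4 = (x^2 + y^2)^2

This equals the original expression (x^2 + y^2)^2, so it IS invariant.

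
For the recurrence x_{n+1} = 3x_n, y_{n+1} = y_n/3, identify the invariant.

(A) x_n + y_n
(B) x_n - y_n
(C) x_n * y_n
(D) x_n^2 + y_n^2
C

For the recurrence x_{n+1} = 3x_n, y_{n+1} = y_n/3:

x_{n+1} * y_{n+1} = (3x_n) * (y_n/3) = x_n * y_n
The product is conserved.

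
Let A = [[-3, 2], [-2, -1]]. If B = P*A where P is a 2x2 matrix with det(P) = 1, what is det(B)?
7

By the multiplicative property of determinants, det(B) = det(P*A) = det(P) * det(A) = det(A),
so the determinant is invariant under multiplication by any determinant-1 matrix; we just need det(A).

det(A) = (-3)(-1) - (2)(-2) = 3 - (-4) = 7

Therefore det(B) = 1 * 7 = 7.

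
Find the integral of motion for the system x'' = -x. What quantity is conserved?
E = (x')^2 + x^2

Multiply the equation by x':
x' * x'' = -x * x'
The left side is d/dt[(x')^2/2] and the right side is d/dt[-x^2/2], so
d/dt[(x')^2/2 + x^2/2] = 0, i.e. (x')^2/2 + x^2/2 = constant.
Multiplying by 2, the integral of motion is E = (x')^2 + x^2.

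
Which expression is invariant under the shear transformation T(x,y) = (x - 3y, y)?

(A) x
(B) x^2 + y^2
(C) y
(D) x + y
C

Under the shear T(x,y) = (x - 3y, y):
Substitute the transformed coordinates into each option and compare with the original:
(A) x  ->  (x - 3y) = x - 3y   [differs from x: not invariant]
(B) x^2 + y^2  ->  (x - 3y)^2 + (y)^2 = x^2 - 6xy + 10y^2   [differs from x^2 + y^2: not invariant]
(C) y  ->  (y) = y   [equals y: invariant]
(D) x + y  ->  (x - 3y) + (y) = x - 2y   [differs from x + y: not invariant]

Only option (C), y, is unchanged by the transformation.
A horizontal shear moves points parallel to the x-axis, so the y-coordinate (and any function of y alone) is unchanged.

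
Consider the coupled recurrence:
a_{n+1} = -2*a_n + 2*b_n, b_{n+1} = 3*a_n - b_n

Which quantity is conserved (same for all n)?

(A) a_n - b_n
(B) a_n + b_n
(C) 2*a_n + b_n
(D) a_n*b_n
B

Replace a_n by a_{n+1} = -2*a_n + 2*b_n and b_n by b_{n+1} = 3*a_n - b_n in each option and simplify:
(A) a_n - b_n  ->  (-2*a_n + 2*b_n) - (3*a_n - b_n) = -5*a_n + 3*b_n   [not conserved]
(B) a_n + b_n  ->  (-2*a_n + 2*b_n) + (3*a_n - b_n) = a_n + b_n   [conserved]
(C) 2*a_n + b_n  ->  2*(-2*a_n + 2*b_n) + (3*a_n - b_n) = -a_n + 3*b_n   [not conserved]
(D) a_n*b_n  ->  (-2*a_n + 2*b_n)*(3*a_n - b_n) = -6*a_n^2 + 8*a_n*b_n - 2*b_n^2   [not conserved]

Only (B) a_n + b_n returns to itself after one step, so it is the conserved quantity.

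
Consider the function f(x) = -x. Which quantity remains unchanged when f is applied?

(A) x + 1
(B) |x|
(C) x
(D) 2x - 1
B

For f(x) = -x:
Applying f replaces x by -x. Since |-x| = |x|, the absolute value is unchanged by f, whereas x -> -x, 2x - 1 -> -2x - 1 and x + 1 -> -x + 1 all change.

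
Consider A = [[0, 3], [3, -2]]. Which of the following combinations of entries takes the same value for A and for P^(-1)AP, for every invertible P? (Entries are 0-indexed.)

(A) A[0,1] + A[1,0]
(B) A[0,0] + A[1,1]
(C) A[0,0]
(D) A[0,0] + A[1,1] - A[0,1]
B

A[0,0] + A[1,1] is the trace of A. By the cyclic property of the trace, tr(P^(-1)AP) = tr(APP^(-1)) = tr(A), so it is the same for every matrix similar to A.

The other combinations are not similarity invariants. For example, take P = [[1, 1], [1, 2]] (det P = 1), so P^(-1) = [[2, -1], [-1, 1]] and
B = P^(-1)AP = [[5, 13], [-2, -7]].
Evaluating each option on A and on B:
(A) A[0,1] + A[1,0]: 6 for A, 11 for B -> changes
(B) A[0,0] + A[1,1]: -2 for A, -2 for B -> unchanged
(C) A[0,0]: 0 for A, 5 for B -> changes
(D) A[0,0] + A[1,1] - A[0,1]: -5 for A, -15 for B -> changes

Only (B) A[0,0] + A[1,1] = -2 survives (and it does so for every P, not just this one), so it is the invariant.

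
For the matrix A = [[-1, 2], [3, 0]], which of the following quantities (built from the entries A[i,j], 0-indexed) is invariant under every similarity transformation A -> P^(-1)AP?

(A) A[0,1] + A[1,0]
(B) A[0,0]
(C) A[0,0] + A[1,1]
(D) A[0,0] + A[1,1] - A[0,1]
C

A[0,0] + A[1,1] is the trace of A. By the cyclic property of the trace, tr(P^(-1)AP) = tr(APP^(-1)) = tr(A), so it is the same for every matrix similar to A.

The other combinations are not similarity invariants. For example, take P = [[1, -1], [0, 1]] (det P = 1), so P^(-1) = [[1, 1], [0, 1]] and
B = P^(-1)AP = [[2, 0], [3, -3]].
Evaluating each option on A and on B:
(A) A[0,1] + A[1,0]: 5 for A, 3 for B -> changes
(B) A[0,0]: -1 for A, 2 for B -> changes
(C) A[0,0] + A[1,1]: -1 for A, -1 for B -> unchanged
(D) A[0,0] + A[1,1] - A[0,1]: -3 for A, -1 for B -> changes

Only (C) A[0,0] + A[1,1] = -1 survives (and it does so for every P, not just this one), so it is the invariant.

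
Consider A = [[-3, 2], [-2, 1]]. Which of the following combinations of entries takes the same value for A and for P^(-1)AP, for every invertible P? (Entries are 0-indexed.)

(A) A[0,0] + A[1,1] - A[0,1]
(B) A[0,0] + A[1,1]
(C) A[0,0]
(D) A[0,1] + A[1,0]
B

A[0,0] + A[1,1] is the trace of A. By the cyclic property of the trace, tr(P^(-1)AP) = tr(APP^(-1)) = tr(A), so it is the same for every matrix similar to A.

The other combinations are not similarity invariants. For example, take P = [[1, 1], [0, 1]] (det P = 1), so P^(-1) = [[1, -1], [0, 1]] and
B = P^(-1)AP = [[-1, 0], [-2, -1]].
Evaluating each option on A and on B:
(A) A[0,0] + A[1,1] - A[0,1]: -4 for A, -2 for B -> changes
(B) A[0,0] + A[1,1]: -2 for A, -2 for B -> unchanged
(C) A[0,0]: -3 for A, -1 for B -> changes
(D) A[0,1] + A[1,0]: 0 for A, -2 for B -> changes

Only (B) A[0,0] + A[1,1] = -2 survives (and it does so for every P, not just this one), so it is the invariant.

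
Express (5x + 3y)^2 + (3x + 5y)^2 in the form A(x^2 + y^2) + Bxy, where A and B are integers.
34(x^2 + y^2) + 60xy

Expanding: (5x + 3y)^2 = 25x^2 + 30xy + 9y^2
(3x + 5y)^2 = 9x^2 + 30xy + 25y^2
Sum = (25+9)(x^2+y^2) + 60xy = 34(x^2 + y^2) + 60xy
This is symmetric in x and y.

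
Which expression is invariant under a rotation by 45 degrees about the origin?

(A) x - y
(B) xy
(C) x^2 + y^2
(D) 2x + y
C

A rotation by 45 degrees sends (x, y) to (sqrt(2)x/2 - sqrt(2)y/2, sqrt(2)x/2 + sqrt(2)y/2).
Substitute the transformed coordinates into each option and compare with the original:
(A) x - y  ->  (sqrt(2)x/2 - sqrt(2)y/2) - (sqrt(2)x/2 + sqrt(2)y/2) = -sqrt(2)y   [differs from x - y: not invariant]
(B) xy  ->  (sqrt(2)x/2 - sqrt(2)y/2)(sqrt(2)x/2 + sqrt(2)y/2) = x^2/2 - y^2/2   [differs from xy: not invariant]
(C) x^2 + y^2  ->  (sqrt(2)x/2 - sqrt(2)y/2)^2 + (sqrt(2)x/2 + sqrt(2)y/2)^2 = x^2 + y^2   [equals x^2 + y^2: invariant]
(D) 2x + y  ->  2(sqrt(2)x/2 - sqrt(2)y/2) + (sqrt(2)x/2 + sqrt(2)y/2) = 3sqrt(2)x/2 - sqrt(2)y/2   [differs from 2x + y: not invariant]

Only option (C), x^2 + y^2, is unchanged by the transformation.
Geometrically, x^2 + y^2 is the squared distance from the origin, which every rotation about the origin preserves.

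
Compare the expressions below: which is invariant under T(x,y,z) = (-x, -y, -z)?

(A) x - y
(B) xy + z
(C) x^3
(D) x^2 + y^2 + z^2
D

Apply T(x,y,z) = (-x, -y, -z) to each option, i.e. replace (x, y, z) by the transformed coordinates.
Substitute the transformed coordinates into each option and compare with the original:
(A) x - y  ->  (-x) - (-y) = -x + y   [differs from x - y: not invariant]
(B) xy + z  ->  (-x)(-y) + (-z) = xy - z   [differs from xy + z: not invariant]
(C) x^3  ->  (-x)^3 = -x^3   [differs from x^3: not invariant]
(D) x^2 + y^2 + z^2  ->  (-x)^2 + (-y)^2 + (-z)^2 = x^2 + y^2 + z^2   [equals x^2 + y^2 + z^2: invariant]

Only option (D), x^2 + y^2 + z^2, is unchanged by the transformation.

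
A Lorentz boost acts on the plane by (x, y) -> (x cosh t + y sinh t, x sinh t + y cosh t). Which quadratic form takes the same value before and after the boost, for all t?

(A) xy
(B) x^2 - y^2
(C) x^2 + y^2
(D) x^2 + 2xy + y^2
B

Write x' = x cosh t + y sinh t, y' = x sinh t + y cosh t and substitute into each option:
(A) xy: (x cosh t + y sinh t)(x sinh t + y cosh t) = xy(cosh^2 t + sinh^2 t) + (x^2 + y^2) sinh t cosh t = xy cosh 2t + (x^2 + y^2)(sinh 2t)/2   [not invariant for t != 0]
(B) x^2 - y^2: (x cosh t + y sinh t)^2 - (x sinh t + y cosh t)^2 = x^2(cosh^2 t - sinh^2 t) + 2xy(cosh t sinh t - sinh t cosh t) + y^2(sinh^2 t - cosh^2 t) = x^2 - y^2   [invariant, using cosh^2 t - sinh^2 t = 1]
(C) x^2 + y^2: (x cosh t + y sinh t)^2 + (x sinh t + y cosh t)^2 = (x^2 + y^2)(cosh^2 t + sinh^2 t) + 4xy sinh t cosh t = (x^2 + y^2) cosh 2t + 2xy sinh 2t   [not invariant for t != 0]
(D) x^2 + 2xy + y^2: (x' + y')^2 with x' + y' = (x + y)(cosh t + sinh t) = (x + y)e^t, so it becomes (x + y)^2 e^(2t)   [not invariant for t != 0]

Only (B) x^2 - y^2 is unchanged; it is the Minkowski form preserved by Lorentz boosts, just as x^2 + y^2 is preserved by ordinary rotations.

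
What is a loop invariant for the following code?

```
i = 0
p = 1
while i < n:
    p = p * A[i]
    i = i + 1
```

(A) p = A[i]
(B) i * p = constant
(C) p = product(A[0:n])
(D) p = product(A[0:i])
D

A loop invariant must hold before the first iteration and be re-established by every execution of the body.

(D) p = product(A[0:i]): Initially i = 0 and p = 1 = product of the empty slice A[0:0]. If p = product(A[0:i]) holds at the top of an iteration, the body sets p to product(A[0:i]) * A[i] = product(A[0:i+1]) and then i to i+1, so the property is restored. At exit i = n, giving p = product(A[0:n]).

The other options fail:
(A) p = A[i]: after the first iteration p = A[0] but i = 1; in general p is a product of several elements, not a single one.
(B) i * p = constant: initially i * p = 0, but after one iteration it is 1 * A[0], which is nonzero in general.
(C) p = product(A[0:n]): false before the loop (p = 1, not the full product) -- it only becomes true at exit.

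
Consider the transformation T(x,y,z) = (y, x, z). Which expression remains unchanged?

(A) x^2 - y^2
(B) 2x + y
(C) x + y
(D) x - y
C

Apply T(x,y,z) = (y, x, z) to each option, i.e. replace (x, y, z) by the transformed coordinates.
Substitute the transformed coordinates into each option and compare with the original:
(A) x^2 - y^2  ->  (y)^2 - (x)^2 = -x^2 + y^2   [differs from x^2 - y^2: not invariant]
(B) 2x + y  ->  2(y) + (x) = x + 2y   [differs from 2x + y: not invariant]
(C) x + y  ->  (y) + (x) = x + y   [equals x + y: invariant]
(D) x - y  ->  (y) - (x) = -x + y   [differs from x - y: not invariant]

Only option (C), x + y, is unchanged by the transformation.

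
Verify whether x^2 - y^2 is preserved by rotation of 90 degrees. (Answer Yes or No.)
No

Applying rotation by 90 degrees: x' = x*cos(90 degrees) - y*sin(90 degrees) = -y, y' = x*sin(90 degrees) + y*cos(90 degrees) = x

Substituting into x^2 - y^2:
(-y)^2 - (x)^2
= -x^2 + y^2

This differs from the original expression x^2 - y^2, so it is NOT invariant.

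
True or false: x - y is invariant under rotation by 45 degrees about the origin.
False

Applying rotation by 45 degrees: x' = x*cos(45 degrees) - y*sin(45 degrees) = sqrt(2)x/2 - sqrt(2)y/2, y' = x*sin(45 degrees) + y*cos(45 degrees) = sqrt(2)x/2 + sqrt(2)y/2

Substituting into x - y:
(sqrt(2)x/2 - sqrt(2)y/2) - (sqrt(2)x/2 + sqrt(2)y/2)
= -sqrt(2)y

This differs from the original expression x - y, so it is NOT invariant.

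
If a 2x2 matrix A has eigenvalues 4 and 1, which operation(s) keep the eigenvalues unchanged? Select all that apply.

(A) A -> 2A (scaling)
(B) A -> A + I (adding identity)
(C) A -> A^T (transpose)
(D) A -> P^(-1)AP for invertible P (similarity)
C and D

Eigenvalues are preserved by:
1. Similarity transformations: A -> P^(-1)AP (same characteristic polynomial)
2. Transpose: A^T has the same eigenvalues as A

Eigenvalues are NOT preserved by:
- Adding identity: eigenvalues become 4+1, 1+1
- Scaling: eigenvalues become 8, 2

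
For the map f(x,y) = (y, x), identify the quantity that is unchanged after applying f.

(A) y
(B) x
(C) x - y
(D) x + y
D

For f(x,y) = (y, x):
After applying f: x' = y, y' = x. So x' + y' = y + x = x + y.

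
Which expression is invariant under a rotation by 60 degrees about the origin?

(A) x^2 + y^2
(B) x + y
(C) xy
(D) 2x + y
A

A rotation by 60 degrees sends (x, y) to (x/2 - sqrt(3)y/2, sqrt(3)x/2 + y/2).
Substitute the transformed coordinates into each option and compare with the original:
(A) x^2 + y^2  ->  (x/2 - sqrt(3)y/2)^2 + (sqrt(3)x/2 + y/2)^2 = x^2 + y^2   [equals x^2 + y^2: invariant]
(B) x + y  ->  (x/2 - sqrt(3)y/2) + (sqrt(3)x/2 + y/2) = x/2 + sqrt(3)x/2 - sqrt(3)y/2 + y/2   [differs from x + y: not invariant]
(C) xy  ->  (x/2 - sqrt(3)y/2)(sqrt(3)x/2 + y/2) = sqrt(3)x^2/4 - xy/2 - sqrt(3)y^2/4   [differs from xy: not invariant]
(D) 2x + y  ->  2(x/2 - sqrt(3)y/2) + (sqrt(3)x/2 + y/2) = sqrt(3)x/2 + x - sqrt(3)y + y/2   [differs from 2x + y: not invariant]

Only option (A), x^2 + y^2, is unchanged by the transformation.
Geometrically, x^2 + y^2 is the squared distance from the origin, which every rotation about the origin preserves.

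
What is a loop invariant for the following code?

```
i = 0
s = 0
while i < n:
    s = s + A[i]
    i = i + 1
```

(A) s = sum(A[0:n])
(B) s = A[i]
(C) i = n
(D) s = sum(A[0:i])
D

A loop invariant must hold before the first iteration and be re-established by every execution of the body.

(D) s = sum(A[0:i]): Initially i = 0 and s = 0 = sum of the empty slice A[0:0]. If s = sum(A[0:i]) holds at the top of an iteration, the body sets s to sum(A[0:i]) + A[i] = sum(A[0:i+1]) and then i to i+1, so s = sum(A[0:i]) holds again. At exit i = n, giving s = sum(A[0:n]).

The other options fail:
(A) s = sum(A[0:n]): false before the loop (s = 0, not the full sum) -- it only becomes true at exit.
(B) s = A[i]: after the first iteration s = A[0] but i = 1, so s = A[i] compares s with the wrong element (and fails in general).
(C) i = n: false initially (i = 0); it is the exit condition, not an invariant.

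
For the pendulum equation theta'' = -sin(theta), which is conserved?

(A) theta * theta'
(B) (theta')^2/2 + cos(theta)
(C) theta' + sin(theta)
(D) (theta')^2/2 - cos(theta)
D

A first integral I satisfies dI/dt = 0 along every solution. Differentiate each option and use the equation of motion:
(A) d/dt[theta * theta'] = (theta')^2 + theta theta'' = (theta')^2 - theta sin(theta), not identically 0
(B) d/dt[(theta')^2/2 + cos(theta)] = theta' theta'' - sin(theta) theta' = -2 theta' sin(theta), not identically 0
(C) d/dt[theta' + sin(theta)] = theta'' + cos(theta) theta' = -sin(theta) + theta' cos(theta), not identically 0
(D) d/dt[(theta')^2/2 - cos(theta)] = theta' theta'' + sin(theta) theta' = theta'(-sin(theta)) + theta' sin(theta) = 0

Only (D) has zero time-derivative. This is the total energy: kinetic (theta')^2/2 plus potential -cos(theta).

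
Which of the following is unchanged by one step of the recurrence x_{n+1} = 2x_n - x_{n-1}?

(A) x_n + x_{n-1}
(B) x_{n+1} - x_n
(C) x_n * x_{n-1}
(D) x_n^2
B

For the recurrence x_{n+1} = 2x_n - x_{n-1}:

If x_{n+1} = 2x_n - x_{n-1}, then:
x_{n+1} - x_n = x_n - x_{n-1}
The first difference is constant throughout the sequence.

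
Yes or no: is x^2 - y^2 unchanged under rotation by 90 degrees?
No

Applying rotation by 90 degrees: x' = x*cos(90 degrees) - y*sin(90 degrees) = -y, y' = x*sin(90 degrees) + y*cos(90 degrees) = x

Substituting into x^2 - y^2:
(-y)^2 - (x)^2
= -x^2 + y^2

This differs from the original expression x^2 - y^2, so it is NOT invariant.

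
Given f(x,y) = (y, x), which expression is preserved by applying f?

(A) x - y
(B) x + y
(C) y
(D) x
B

For f(x,y) = (y, x):
After applying f: x' = y, y' = x. So x' + y' = y + x = x + y.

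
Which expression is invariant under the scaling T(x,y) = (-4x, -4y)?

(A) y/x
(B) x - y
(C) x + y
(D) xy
A

Under the uniform scaling T(x,y) = (-4x, -4y):
Substitute the transformed coordinates into each option and compare with the original:
(A) y/x  ->  (-4y)/(-4x) = y/x   [equals y/x: invariant]
(B) x - y  ->  (-4x) - (-4y) = -4x + 4y   [differs from x - y: not invariant]
(C) x + y  ->  (-4x) + (-4y) = -4x - 4y   [differs from x + y: not invariant]
(D) xy  ->  (-4x)(-4y) = 16xy   [differs from xy: not invariant]

Only option (A), y/x, is unchanged by the transformation.
The common factor -4 cancels in a ratio of coordinates, while sums, products and sums of squares pick up factors of -4 or 16.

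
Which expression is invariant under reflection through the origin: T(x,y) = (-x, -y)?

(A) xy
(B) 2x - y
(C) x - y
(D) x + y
A

The map is reflection through the origin: T(x,y) = (-x, -y).
Substitute the transformed coordinates into each option and compare with the original:
(A) xy  ->  (-x)(-y) = xy   [equals xy: invariant]
(B) 2x - y  ->  2(-x) - (-y) = -2x + y   [differs from 2x - y: not invariant]
(C) x - y  ->  (-x) - (-y) = -x + y   [differs from x - y: not invariant]
(D) x + y  ->  (-x) + (-y) = -x - y   [differs from x + y: not invariant]

Only option (A), xy, is unchanged by the transformation.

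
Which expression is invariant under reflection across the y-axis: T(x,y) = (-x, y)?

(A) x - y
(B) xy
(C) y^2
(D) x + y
C

The map is reflection across the y-axis: T(x,y) = (-x, y).
Substitute the transformed coordinates into each option and compare with the original:
(A) x - y  ->  (-x) - (y) = -x - y   [differs from x - y: not invariant]
(B) xy  ->  (-x)(y) = -xy   [differs from xy: not invariant]
(C) y^2  ->  (y)^2 = y^2   [equals y^2: invariant]
(D) x + y  ->  (-x) + (y) = -x + y   [differs from x + y: not invariant]

Only option (C), y^2, is unchanged by the transformation.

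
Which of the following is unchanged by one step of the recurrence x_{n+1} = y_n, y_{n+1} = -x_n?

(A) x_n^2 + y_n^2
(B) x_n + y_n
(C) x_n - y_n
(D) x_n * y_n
A

For the recurrence x_{n+1} = y_n, y_{n+1} = -x_n:

x_{n+1}^2 + y_{n+1}^2 = y_n^2 + (-x_n)^2 = x_n^2 + y_n^2
The sum of squares is conserved (like energy in a harmonic oscillator).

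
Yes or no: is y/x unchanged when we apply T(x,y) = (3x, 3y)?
Yes

Substitute T(x,y) = (3x, 3y) into the expression and compare with the original.

Original: y/x
After applying T: (3y)/(3x) = y/x

This is identical to the original y/x, so the expression is invariant.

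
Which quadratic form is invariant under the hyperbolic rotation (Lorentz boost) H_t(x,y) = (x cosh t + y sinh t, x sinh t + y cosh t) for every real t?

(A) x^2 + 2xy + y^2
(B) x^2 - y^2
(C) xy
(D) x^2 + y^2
B

Write x' = x cosh t + y sinh t, y' = x sinh t + y cosh t and substitute into each option:
(A) x^2 + 2xy + y^2: (x' + y')^2 with x' + y' = (x + y)(cosh t + sinh t) = (x + y)e^t, so it becomes (x + y)^2 e^(2t)   [not invariant for t != 0]
(B) x^2 - y^2: (x cosh t + y sinh t)^2 - (x sinh t + y cosh t)^2 = x^2(cosh^2 t - sinh^2 t) + 2xy(cosh t sinh t - sinh t cosh t) + y^2(sinh^2 t - cosh^2 t) = x^2 - y^2   [invariant, using cosh^2 t - sinh^2 t = 1]
(C) xy: (x cosh t + y sinh t)(x sinh t + y cosh t) = xy(cosh^2 t + sinh^2 t) + (x^2 + y^2) sinh t cosh t = xy cosh 2t + (x^2 + y^2)(sinh 2t)/2   [not invariant for t != 0]
(D) x^2 + y^2: (x cosh t + y sinh t)^2 + (x sinh t + y cosh t)^2 = (x^2 + y^2)(cosh^2 t + sinh^2 t) + 4xy sinh t cosh t = (x^2 + y^2) cosh 2t + 2xy sinh 2t   [not invariant for t != 0]

Only (B) x^2 - y^2 is unchanged; it is the Minkowski form preserved by Lorentz boosts, just as x^2 + y^2 is preserved by ordinary rotations.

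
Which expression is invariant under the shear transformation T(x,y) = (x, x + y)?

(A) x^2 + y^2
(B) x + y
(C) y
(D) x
D

Under the shear T(x,y) = (x, x + y):
Substitute the transformed coordinates into each option and compare with the original:
(A) x^2 + y^2  ->  (x)^2 + (x + y)^2 = 2x^2 + 2xy + y^2   [differs from x^2 + y^2: not invariant]
(B) x + y  ->  (x) + (x + y) = 2x + y   [differs from x + y: not invariant]
(C) y  ->  (x + y) = x + y   [differs from y: not invariant]
(D) x  ->  (x) = x   [equals x: invariant]

Only option (D), x, is unchanged by the transformation.
A vertical shear moves points parallel to the y-axis, so the x-coordinate (and any function of x alone) is unchanged.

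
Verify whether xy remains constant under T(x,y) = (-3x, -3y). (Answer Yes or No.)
No

Substitute T(x,y) = (-3x, -3y) into the expression and compare with the original.

Original: xy
After applying T: (-3x)(-3y) = 9xy

This differs from the original xy (difference: 8xy), so the expression is NOT invariant.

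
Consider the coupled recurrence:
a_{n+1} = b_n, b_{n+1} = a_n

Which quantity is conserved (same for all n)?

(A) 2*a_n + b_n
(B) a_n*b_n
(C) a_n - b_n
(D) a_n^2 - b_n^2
B

Replace a_n by a_{n+1} = b_n and b_n by b_{n+1} = a_n in each option and simplify:
(A) 2*a_n + b_n  ->  2*(b_n) + (a_n) = a_n + 2*b_n   [not conserved]
(B) a_n*b_n  ->  (b_n)*(a_n) = a_n*b_n   [conserved]
(C) a_n - b_n  ->  (b_n) - (a_n) = -a_n + b_n   [not conserved]
(D) a_n^2 - b_n^2  ->  (b_n)^2 - (a_n)^2 = -a_n^2 + b_n^2   [not conserved]

Only (B) a_n*b_n returns to itself after one step, so it is the conserved quantity.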